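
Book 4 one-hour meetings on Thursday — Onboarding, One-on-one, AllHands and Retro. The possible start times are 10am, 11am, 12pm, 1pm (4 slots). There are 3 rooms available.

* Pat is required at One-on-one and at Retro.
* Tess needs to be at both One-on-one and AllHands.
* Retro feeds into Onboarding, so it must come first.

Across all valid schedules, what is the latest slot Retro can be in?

12pm

Downstream work caps Retro at 12pm.
Retro at 12pm is achievable: One-on-one -> 10am, Onboarding -> 1pm, Retro -> 12pm, AllHands -> 11am.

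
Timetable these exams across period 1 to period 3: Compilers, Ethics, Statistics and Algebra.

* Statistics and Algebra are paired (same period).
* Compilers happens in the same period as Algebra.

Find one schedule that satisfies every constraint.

Ethics -> period 1, Statistics -> period 1, Algebra -> period 1, Compilers -> period 1

Checking: Statistics = Algebra = period 1; Compilers = Algebra = period 1.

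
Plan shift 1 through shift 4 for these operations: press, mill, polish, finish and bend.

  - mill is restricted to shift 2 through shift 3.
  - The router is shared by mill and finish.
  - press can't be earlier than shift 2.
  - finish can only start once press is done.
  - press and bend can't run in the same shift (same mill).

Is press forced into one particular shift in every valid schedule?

No

press can be shift 2 (e.g. press in shift 2, bend in shift 1, finish in shift 3, polish in shift 1, mill in shift 2) or shift 3 (e.g. finish=shift 4; mill=shift 2; press=shift 3; bend=shift 1; polish=shift 1).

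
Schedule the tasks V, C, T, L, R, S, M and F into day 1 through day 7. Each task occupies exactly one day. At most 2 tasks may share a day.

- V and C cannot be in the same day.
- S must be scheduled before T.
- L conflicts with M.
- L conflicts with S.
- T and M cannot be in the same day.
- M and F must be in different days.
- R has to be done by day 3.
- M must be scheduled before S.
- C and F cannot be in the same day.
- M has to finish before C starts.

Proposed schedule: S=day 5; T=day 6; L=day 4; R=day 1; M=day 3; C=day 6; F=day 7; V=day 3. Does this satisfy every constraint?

Valid

L conflicts with M — holds.
C and F cannot be in the same day — holds.
M must be scheduled before S — holds.
S must be scheduled before T — holds.
T and M cannot be in the same day — holds.
V and C cannot be in the same day — holds.
L conflicts with S — holds.
R has to be done by day 3 — holds.
M and F must be in different days — holds.
At most 2 tasks may share a day — holds.
M has to finish before C starts — holds.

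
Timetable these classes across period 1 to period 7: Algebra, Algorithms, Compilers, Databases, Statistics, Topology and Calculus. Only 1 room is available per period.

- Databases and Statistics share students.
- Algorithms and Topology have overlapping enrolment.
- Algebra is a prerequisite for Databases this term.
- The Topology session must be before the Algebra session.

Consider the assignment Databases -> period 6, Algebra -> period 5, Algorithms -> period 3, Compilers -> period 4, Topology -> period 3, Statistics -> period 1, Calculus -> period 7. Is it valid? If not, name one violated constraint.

Algorithms and Topology have overlapping enrolment — violated.
The Topology session must be before the Algebra session — holds.
Algebra is a prerequisite for Databases this term — holds.
Databases and Statistics share students — holds.
Only 1 room is available per period — violated.

Invalid. Algorithms and Topology have overlapping enrolment.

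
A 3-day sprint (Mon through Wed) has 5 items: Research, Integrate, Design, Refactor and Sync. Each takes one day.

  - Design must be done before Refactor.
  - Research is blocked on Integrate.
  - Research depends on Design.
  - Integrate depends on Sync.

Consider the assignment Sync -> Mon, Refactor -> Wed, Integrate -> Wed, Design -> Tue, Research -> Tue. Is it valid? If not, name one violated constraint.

No — it violates: Research is blocked on Integrate

Research is blocked on Integrate — violated.
Integrate depends on Sync — holds.
Research depends on Design — violated.
Design must be done before Refactor — holds.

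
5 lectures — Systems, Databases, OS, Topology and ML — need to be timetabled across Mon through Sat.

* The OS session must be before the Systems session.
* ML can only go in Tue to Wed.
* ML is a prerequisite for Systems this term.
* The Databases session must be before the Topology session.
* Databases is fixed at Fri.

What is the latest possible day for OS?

Fri

Downstream work caps OS at Fri.
OS at Fri is achievable: ML=Tue, Topology=Sat, OS=Fri, Systems=Sat, Databases=Fri.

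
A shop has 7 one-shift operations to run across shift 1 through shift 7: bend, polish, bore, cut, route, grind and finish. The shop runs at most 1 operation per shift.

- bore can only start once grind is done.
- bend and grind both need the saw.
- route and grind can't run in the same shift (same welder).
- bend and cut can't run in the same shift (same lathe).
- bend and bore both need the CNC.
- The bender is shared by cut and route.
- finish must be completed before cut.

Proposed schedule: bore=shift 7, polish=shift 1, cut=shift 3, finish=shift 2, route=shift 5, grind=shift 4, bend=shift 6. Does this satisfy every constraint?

bore can only start once grind is done — holds.
The bender is shared by cut and route — holds.
bend and bore both need the CNC — holds.
route and grind can't run in the same shift (same welder) — holds.
bend and grind both need the saw — holds.
finish must be completed before cut — holds.
The shop runs at most 1 operation per shift — holds.
bend and cut can't run in the same shift (same lathe) — holds.

Yes, all constraints hold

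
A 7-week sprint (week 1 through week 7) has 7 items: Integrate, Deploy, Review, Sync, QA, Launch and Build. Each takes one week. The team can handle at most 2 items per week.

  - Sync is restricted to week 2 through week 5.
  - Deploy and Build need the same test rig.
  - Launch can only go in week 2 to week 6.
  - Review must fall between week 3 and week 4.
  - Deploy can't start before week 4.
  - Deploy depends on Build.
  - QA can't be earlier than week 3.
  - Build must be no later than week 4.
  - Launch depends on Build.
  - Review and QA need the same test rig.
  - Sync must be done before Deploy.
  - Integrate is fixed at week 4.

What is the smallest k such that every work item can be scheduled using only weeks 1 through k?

The precedence chain requires at least 2 distinct weeks.
With at most 2 per week and 7 work items, at least 4 weeks are needed.
Integrate can't be placed before week 4, so the schedule must run through at least week 4.
Could 4 weeks be enough, i.e. nothing placed later than week 4? No: Integrate's window within 4 weeks is {week 4}; Deploy's window within 4 weeks is {week 4}; Review's window within 4 weeks is {week 3, week 4}; QA's window within 4 weeks is {week 3, week 4}; Review can't use week 4, already full with Integrate and Deploy (limit 2) → {week 3}; QA can't use week 4, already full with Integrate and Deploy (limit 2) → {week 3}; QA can't share with Review (week 3) → nothing is left.
So 4 weeks is not enough.
5 works (last occupied week: week 5): for example QA -> week 5; Deploy -> week 4; Sync -> week 2; Review -> week 3; Build -> week 1; Launch -> week 2; Integrate -> week 4.

5 weeks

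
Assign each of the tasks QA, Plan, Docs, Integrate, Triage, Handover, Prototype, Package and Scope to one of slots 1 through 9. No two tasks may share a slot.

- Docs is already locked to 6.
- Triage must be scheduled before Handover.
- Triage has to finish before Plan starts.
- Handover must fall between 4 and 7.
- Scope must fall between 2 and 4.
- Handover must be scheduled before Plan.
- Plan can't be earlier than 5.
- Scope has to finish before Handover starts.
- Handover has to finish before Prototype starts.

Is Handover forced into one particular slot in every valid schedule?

No

Handover can be 4 (e.g. Scope=2; QA=3; Docs=6; Prototype=7; Package=9; Plan=5; Triage=1; Integrate=8; Handover=4) or 5 (e.g. Scope=2, Handover=5, QA=3, Triage=1, Integrate=4, Prototype=8, Package=9, Plan=7, Docs=6).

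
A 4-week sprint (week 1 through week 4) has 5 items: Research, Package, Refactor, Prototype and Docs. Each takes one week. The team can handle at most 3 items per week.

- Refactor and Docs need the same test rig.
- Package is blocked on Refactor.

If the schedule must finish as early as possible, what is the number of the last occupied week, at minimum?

The precedence chain requires at least 2 distinct weeks.
With at most 3 per week and 5 work items, at least 2 weeks are needed.
2 works (last occupied week: week 2): for example Package=week 2; Docs=week 2; Prototype=week 1; Refactor=week 1; Research=week 1.

week 2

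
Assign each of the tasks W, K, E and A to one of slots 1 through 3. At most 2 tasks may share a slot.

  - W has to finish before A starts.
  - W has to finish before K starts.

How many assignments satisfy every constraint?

12

Splitting on W: it can be 1 (10), 2 (2). Listing each branch's schedules as (K, E, A):
W=1: (2,1,2) (2,1,3) (2,2,3) (2,3,2) (2,3,3) (3,1,2) (3,1,3) (3,2,2) (3,2,3) (3,3,2) — 10.
W=2: (3,1,3) (3,2,3) — 2.
Summing: 10 + 2 = 12.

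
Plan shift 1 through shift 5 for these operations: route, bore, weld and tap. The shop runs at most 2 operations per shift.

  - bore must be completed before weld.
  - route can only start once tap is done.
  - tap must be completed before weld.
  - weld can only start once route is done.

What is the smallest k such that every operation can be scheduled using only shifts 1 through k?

3 shifts

The precedence chain requires at least 3 distinct shifts.
With at most 2 per shift and 4 operations, at least 2 shifts are needed.
3 works (last occupied shift: shift 3): for example weld -> shift 3, bore -> shift 1, route -> shift 2, tap -> shift 1.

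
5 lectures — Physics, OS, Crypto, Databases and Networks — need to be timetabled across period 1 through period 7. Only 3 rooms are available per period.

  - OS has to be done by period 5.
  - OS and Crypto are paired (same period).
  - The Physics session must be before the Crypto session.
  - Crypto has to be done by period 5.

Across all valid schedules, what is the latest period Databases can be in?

Databases at period 7 is achievable: Crypto in period 2, OS in period 2, Physics in period 1, Databases in period 7, Networks in period 1.

period 7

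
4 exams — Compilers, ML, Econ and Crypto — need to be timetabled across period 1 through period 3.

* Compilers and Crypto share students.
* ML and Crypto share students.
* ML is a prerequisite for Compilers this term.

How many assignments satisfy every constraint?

Splitting on Compilers: it can be period 2 (3), period 3 (6). Listing each branch's schedules as (ML, Econ, Crypto) by period number:
Compilers=period 2: (1,1,3) (1,2,3) (1,3,3) — 3.
Compilers=period 3: (1,1,2) (1,2,2) (1,3,2) (2,1,1) (2,2,1) (2,3,1) — 6.
Summing: 3 + 6 = 9.

9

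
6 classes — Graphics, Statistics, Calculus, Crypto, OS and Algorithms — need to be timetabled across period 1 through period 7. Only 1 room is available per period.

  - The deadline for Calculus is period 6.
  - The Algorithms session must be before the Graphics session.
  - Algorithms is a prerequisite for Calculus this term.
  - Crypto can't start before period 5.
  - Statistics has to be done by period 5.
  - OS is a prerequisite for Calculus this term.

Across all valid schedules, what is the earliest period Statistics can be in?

Statistics's own window allows nothing later than period 5.
Statistics at period 1 is achievable: Calculus in period 4, Algorithms in period 2, OS in period 3, Statistics in period 1, Crypto in period 5, Graphics in period 6.

period 1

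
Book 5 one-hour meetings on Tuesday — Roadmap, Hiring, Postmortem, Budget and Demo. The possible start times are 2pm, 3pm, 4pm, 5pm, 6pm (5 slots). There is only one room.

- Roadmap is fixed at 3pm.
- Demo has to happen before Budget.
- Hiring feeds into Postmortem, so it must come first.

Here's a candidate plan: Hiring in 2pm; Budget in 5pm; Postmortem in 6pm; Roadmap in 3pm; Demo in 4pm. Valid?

Yes

Demo has to happen before Budget — holds.
Roadmap is fixed at 3pm — holds.
Hiring feeds into Postmortem, so it must come first — holds.
There is only one room — holds.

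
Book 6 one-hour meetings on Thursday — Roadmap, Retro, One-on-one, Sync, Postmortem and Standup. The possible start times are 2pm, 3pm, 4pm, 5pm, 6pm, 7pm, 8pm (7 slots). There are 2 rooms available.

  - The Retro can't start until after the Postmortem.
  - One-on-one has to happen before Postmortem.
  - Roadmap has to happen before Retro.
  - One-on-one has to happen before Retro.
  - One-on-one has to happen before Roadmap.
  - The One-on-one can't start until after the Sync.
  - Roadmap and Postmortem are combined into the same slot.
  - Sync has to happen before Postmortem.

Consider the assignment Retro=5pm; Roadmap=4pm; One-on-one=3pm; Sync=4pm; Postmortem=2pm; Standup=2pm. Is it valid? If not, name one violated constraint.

Invalid. Sync has to happen before Postmortem.

The One-on-one can't start until after the Sync — violated.
One-on-one has to happen before Roadmap — holds.
Sync has to happen before Postmortem — violated.
There are 2 rooms available — holds.
Roadmap and Postmortem are combined into the same slot — violated.
One-on-one has to happen before Retro — holds.
One-on-one has to happen before Postmortem — violated.
The Retro can't start until after the Postmortem — holds.
Roadmap has to happen before Retro — holds.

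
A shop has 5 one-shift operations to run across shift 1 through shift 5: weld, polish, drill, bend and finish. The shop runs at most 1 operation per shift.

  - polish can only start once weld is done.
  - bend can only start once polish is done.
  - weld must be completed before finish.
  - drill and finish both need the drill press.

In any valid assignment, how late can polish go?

shift 4

Precedence pushes polish to at least shift 2; downstream work caps polish at shift 4.
polish at shift 4 is achievable: polish -> shift 4; weld -> shift 1; bend -> shift 5; drill -> shift 3; finish -> shift 2.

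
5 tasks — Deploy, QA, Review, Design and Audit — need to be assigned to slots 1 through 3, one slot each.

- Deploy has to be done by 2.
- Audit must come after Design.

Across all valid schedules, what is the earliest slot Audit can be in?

Precedence pushes Audit to at least 2.
Audit at 2 is achievable: Deploy in 1; Audit in 2; Review in 1; QA in 1; Design in 1.

2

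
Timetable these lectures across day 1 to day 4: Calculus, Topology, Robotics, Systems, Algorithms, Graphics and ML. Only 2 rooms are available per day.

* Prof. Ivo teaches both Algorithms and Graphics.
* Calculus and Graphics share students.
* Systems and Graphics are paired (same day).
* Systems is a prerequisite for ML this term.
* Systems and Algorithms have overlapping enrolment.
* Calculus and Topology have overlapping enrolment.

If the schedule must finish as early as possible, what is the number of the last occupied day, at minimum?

The precedence chain requires at least 2 distinct days.
With at most 2 per day and 7 lectures, at least 4 days are needed.
4 works (last occupied day: day 4): for example ML in day 2; Robotics in day 3; Topology in day 3; Graphics in day 1; Calculus in day 2; Systems in day 1; Algorithms in day 4.

day 4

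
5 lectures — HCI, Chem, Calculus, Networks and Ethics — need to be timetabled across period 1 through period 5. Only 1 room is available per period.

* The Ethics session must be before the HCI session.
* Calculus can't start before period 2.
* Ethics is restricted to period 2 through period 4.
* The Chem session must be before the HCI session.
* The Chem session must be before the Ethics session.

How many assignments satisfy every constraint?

Splitting on HCI: it can be period 3 (2), period 4 (5), period 5 (9). Listing each branch's schedules as (Chem, Calculus, Networks, Ethics) by period number:
HCI=period 3: (1,4,5,2) (1,5,4,2) — 2.
HCI=period 4: (1,2,5,3) (1,3,5,2) (1,5,2,3) (1,5,3,2) (2,5,1,3) — 5.
HCI=period 5: (1,2,3,4) (1,2,4,3) (1,3,2,4) (1,3,4,2) (1,4,2,3) (1,4,3,2) (2,3,1,4) (2,4,1,3) (3,2,1,4) — 9.
Summing: 2 + 5 + 9 = 16.

16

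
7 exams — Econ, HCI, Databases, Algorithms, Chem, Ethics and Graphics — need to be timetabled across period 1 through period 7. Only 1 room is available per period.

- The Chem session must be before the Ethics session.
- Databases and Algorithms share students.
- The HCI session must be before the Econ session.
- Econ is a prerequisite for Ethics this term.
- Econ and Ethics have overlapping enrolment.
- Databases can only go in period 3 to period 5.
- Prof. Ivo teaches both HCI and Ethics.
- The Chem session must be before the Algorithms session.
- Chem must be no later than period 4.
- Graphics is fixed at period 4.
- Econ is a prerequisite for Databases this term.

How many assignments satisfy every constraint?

Splitting on Econ: it can be period 2 (2), period 3 (4). Listing each branch's schedules as (HCI, Databases, Algorithms, Chem, Ethics, Graphics) by period number:
Econ=period 2: (1,5,6,3,7,4) (1,5,7,3,6,4) — 2.
Econ=period 3: (1,5,6,2,7,4) (1,5,7,2,6,4) (2,5,6,1,7,4) (2,5,7,1,6,4) — 4.
Summing: 2 + 4 = 6.

6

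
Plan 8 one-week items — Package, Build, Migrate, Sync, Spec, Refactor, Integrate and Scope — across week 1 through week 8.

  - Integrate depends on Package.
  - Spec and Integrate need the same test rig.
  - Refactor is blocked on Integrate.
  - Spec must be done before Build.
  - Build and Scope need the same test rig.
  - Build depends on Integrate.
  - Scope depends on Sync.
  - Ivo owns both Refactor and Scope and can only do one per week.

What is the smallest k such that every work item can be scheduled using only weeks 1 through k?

The precedence chain requires at least 3 distinct weeks.
3 works (last occupied week: week 3): for example Integrate=week 2; Migrate=week 1; Package=week 1; Spec=week 1; Sync=week 1; Build=week 3; Refactor=week 3; Scope=week 2.

3 weeks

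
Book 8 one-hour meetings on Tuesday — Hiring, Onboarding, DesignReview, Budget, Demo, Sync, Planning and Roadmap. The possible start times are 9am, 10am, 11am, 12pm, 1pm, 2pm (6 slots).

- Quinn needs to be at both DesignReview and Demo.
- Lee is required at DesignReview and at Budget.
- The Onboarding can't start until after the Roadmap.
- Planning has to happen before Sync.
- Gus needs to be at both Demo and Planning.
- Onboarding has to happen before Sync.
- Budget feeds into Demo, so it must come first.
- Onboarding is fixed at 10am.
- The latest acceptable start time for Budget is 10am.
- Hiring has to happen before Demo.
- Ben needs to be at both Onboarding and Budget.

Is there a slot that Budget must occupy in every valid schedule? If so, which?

Budget's window is 9am–10am.
Onboarding is fixed at 10am, and Budget can't share a slot with Onboarding.
So Budget must be 9am.

9am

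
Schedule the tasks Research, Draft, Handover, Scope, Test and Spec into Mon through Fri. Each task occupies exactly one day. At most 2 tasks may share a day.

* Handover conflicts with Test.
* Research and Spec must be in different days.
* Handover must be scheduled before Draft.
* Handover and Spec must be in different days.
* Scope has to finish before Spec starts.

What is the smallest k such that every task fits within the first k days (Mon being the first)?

3 days

The precedence chain requires at least 2 distinct days.
With at most 2 per day and 6 tasks, at least 3 days are needed.
3 works (last occupied day: Wed): for example Scope=Mon, Draft=Tue, Handover=Mon, Spec=Tue, Research=Wed, Test=Wed.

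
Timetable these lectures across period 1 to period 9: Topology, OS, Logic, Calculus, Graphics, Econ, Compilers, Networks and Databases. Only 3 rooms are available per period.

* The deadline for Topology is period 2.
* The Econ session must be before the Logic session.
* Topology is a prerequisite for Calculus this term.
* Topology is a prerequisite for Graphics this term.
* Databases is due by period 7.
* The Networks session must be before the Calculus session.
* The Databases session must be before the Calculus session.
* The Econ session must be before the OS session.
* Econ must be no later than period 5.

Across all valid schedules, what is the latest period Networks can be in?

period 8

Downstream work caps Networks at period 8.
Networks at period 8 is achievable: Logic in period 2; Econ in period 1; OS in period 2; Graphics in period 2; Topology in period 1; Networks in period 8; Databases in period 1; Calculus in period 9; Compilers in period 3.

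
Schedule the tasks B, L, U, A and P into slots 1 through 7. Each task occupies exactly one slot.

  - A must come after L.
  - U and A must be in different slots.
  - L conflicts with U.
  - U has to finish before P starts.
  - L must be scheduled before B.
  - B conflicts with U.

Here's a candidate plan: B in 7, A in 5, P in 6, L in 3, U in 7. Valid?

U and A must be in different slots — holds.
A must come after L — holds.
U has to finish before P starts — violated.
L conflicts with U — holds.
B conflicts with U — violated.
L must be scheduled before B — holds.

No. U has to finish before P starts is not satisfied.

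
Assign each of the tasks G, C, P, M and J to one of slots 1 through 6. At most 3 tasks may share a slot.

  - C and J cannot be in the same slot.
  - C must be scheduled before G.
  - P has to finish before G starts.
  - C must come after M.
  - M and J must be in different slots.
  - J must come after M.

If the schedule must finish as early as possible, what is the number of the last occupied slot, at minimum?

The precedence chain requires at least 3 distinct slots.
With at most 3 per slot and 5 tasks, at least 2 slots are needed.
3 works (last occupied slot: 3): for example M in 1; J in 3; P in 1; G in 3; C in 2.

3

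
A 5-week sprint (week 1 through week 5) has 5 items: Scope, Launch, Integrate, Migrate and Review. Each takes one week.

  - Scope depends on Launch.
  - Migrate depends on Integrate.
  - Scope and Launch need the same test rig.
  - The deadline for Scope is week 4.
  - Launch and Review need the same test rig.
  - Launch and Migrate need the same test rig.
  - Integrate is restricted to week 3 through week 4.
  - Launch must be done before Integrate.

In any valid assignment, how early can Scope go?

Precedence pushes Scope to at least week 2; Scope's own window allows nothing later than week 4.
Scope at week 2 is achievable: Review -> week 2, Migrate -> week 4, Integrate -> week 3, Scope -> week 2, Launch -> week 1.

week 2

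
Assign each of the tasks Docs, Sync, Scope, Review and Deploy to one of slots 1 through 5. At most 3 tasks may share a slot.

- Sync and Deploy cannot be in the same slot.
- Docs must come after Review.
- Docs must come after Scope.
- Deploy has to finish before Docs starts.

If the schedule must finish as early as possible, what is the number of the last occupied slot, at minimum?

The precedence chain requires at least 2 distinct slots.
With at most 3 per slot and 5 tasks, at least 2 slots are needed.
2 works (last occupied slot: 2): for example Review in 1; Deploy in 1; Sync in 2; Docs in 2; Scope in 1.

2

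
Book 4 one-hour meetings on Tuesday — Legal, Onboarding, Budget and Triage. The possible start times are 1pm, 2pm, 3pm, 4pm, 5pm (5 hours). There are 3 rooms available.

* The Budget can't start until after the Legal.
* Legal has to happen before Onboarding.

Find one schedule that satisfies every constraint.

Triage=1pm; Onboarding=2pm; Legal=1pm; Budget=2pm

Checking: Legal(1pm) before Onboarding(2pm); Legal(1pm) before Budget(2pm); max 2 per hour (cap 3).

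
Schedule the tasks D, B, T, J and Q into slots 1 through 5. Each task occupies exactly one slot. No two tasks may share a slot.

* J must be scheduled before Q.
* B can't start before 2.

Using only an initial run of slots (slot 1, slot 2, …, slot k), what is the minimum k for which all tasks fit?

The precedence chain requires at least 2 distinct slots.
With at most 1 per slot and 5 tasks, at least 5 slots are needed.
5 works (last occupied slot: 5): for example T in 5, J in 1, B in 2, Q in 3, D in 4.

5 slots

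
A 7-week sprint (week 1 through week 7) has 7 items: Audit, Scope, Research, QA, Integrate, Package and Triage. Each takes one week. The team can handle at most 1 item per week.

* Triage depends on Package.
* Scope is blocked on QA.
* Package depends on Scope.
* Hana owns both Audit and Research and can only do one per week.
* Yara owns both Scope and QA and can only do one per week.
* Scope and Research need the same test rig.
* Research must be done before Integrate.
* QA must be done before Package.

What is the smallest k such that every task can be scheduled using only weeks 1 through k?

The precedence chain requires at least 4 distinct weeks.
With at most 1 per week and 7 tasks, at least 7 weeks are needed.
7 works (last occupied week: week 7): for example Audit in week 7, Integrate in week 5, Package in week 3, Research in week 4, QA in week 1, Scope in week 2, Triage in week 6.

7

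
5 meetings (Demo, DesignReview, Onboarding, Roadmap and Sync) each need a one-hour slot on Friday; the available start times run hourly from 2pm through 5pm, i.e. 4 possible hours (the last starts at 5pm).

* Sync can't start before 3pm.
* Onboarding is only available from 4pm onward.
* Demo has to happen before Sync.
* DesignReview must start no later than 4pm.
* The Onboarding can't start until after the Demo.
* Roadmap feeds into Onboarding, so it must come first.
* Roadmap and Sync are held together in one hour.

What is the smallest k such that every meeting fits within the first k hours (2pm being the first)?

The precedence chain requires at least 3 distinct hours.
3 works (last occupied hour: 4pm): for example DesignReview -> 2pm, Demo -> 2pm, Roadmap -> 3pm, Onboarding -> 4pm, Sync -> 3pm.

3 hours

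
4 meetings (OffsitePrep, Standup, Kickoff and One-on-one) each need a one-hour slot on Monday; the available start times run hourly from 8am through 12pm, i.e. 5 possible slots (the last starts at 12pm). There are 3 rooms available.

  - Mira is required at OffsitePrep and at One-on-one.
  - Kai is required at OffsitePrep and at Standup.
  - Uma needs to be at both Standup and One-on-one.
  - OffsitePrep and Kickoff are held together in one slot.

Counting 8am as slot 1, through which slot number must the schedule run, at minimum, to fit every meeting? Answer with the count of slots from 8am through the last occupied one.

3 slots

With at most 3 per slot and 4 meetings, at least 2 slots are needed.
Could 2 slots be enough, i.e. nothing placed later than 9am? No: OffsitePrep, Standup and One-on-one must all be in different slots (OffsitePrep/Standup can't share; OffsitePrep/One-on-one can't share; Standup/One-on-one can't share), but only 2 slots are available: 3 meetings can't fit in 2 distinct slots.
So 2 slots is not enough.
3 works (last occupied slot: 10am): for example Standup -> 9am; One-on-one -> 10am; OffsitePrep -> 8am; Kickoff -> 8am.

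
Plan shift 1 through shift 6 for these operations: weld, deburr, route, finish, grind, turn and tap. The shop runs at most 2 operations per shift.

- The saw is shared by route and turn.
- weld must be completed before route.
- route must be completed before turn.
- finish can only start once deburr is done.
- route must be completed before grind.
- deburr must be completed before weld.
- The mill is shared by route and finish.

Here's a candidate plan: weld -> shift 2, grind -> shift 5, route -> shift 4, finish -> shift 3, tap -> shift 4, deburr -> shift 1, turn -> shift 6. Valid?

The mill is shared by route and finish — holds.
The shop runs at most 2 operations per shift — holds.
The saw is shared by route and turn — holds.
finish can only start once deburr is done — holds.
weld must be completed before route — holds.
route must be completed before turn — holds.
route must be completed before grind — holds.
deburr must be completed before weld — holds.

Yes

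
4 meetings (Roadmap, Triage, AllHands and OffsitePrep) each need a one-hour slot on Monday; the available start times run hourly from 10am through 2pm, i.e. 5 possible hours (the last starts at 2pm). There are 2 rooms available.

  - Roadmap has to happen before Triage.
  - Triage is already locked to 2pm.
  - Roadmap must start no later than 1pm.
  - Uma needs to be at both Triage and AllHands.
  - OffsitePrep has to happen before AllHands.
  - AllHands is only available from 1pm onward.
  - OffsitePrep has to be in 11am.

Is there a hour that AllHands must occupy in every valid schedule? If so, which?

1pm

AllHands's window is 1pm–2pm.
Triage is fixed at 2pm, and AllHands can't share a hour with Triage.
So AllHands must be 1pm.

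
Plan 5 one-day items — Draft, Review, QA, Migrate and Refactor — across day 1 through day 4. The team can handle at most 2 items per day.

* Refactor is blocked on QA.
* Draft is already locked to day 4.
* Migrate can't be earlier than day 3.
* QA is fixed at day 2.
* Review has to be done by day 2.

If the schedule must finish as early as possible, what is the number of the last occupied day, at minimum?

The precedence chain requires at least 2 distinct days.
With at most 2 per day and 5 tasks, at least 3 days are needed.
Draft can't be placed before day 4, so the schedule must run through at least day 4.
4 works (last occupied day: day 4): for example Review=day 1; Migrate=day 3; Draft=day 4; QA=day 2; Refactor=day 3.

day 4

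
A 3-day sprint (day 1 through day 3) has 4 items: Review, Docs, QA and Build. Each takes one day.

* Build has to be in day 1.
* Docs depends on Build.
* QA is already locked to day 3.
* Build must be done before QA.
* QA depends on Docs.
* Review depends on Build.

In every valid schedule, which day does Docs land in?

Build is fixed at day 1 and must come before Docs, so Docs is at least day 2.
QA is fixed at day 3 and must come after Docs, so Docs is at most day 2.
So Docs must be day 2.

day 2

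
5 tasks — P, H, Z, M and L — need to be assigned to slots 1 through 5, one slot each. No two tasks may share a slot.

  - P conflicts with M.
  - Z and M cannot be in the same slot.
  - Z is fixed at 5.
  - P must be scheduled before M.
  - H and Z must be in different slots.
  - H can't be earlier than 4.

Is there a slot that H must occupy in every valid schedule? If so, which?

H's window is 4–5.
Z is fixed at 5, and H can't share a slot with Z.
So H must be 4.

4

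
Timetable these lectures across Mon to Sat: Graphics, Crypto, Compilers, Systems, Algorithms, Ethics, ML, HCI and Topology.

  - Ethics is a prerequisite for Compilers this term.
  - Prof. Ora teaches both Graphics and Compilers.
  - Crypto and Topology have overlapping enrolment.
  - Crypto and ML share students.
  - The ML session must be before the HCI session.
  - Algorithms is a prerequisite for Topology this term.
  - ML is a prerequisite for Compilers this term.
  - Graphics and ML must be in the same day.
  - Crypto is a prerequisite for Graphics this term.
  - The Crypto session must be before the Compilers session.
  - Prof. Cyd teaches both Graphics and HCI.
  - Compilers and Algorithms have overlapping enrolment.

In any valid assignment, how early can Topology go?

Precedence pushes Topology to at least Tue.
Topology at Tue is achievable: Compilers in Wed; Graphics in Tue; Topology in Tue; Crypto in Mon; Algorithms in Mon; Systems in Mon; Ethics in Mon; HCI in Wed; ML in Tue.

Tue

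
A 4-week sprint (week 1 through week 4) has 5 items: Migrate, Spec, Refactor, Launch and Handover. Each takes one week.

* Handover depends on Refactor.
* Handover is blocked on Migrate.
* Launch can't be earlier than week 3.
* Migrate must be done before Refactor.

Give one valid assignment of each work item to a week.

Refactor -> week 2; Handover -> week 3; Migrate -> week 1; Spec -> week 1; Launch -> week 3

Checking: Migrate(week 1) before Handover(week 3); Migrate(week 1) before Refactor(week 2); Refactor(week 2) before Handover(week 3); Launch=week 3 in [week 3,week 4].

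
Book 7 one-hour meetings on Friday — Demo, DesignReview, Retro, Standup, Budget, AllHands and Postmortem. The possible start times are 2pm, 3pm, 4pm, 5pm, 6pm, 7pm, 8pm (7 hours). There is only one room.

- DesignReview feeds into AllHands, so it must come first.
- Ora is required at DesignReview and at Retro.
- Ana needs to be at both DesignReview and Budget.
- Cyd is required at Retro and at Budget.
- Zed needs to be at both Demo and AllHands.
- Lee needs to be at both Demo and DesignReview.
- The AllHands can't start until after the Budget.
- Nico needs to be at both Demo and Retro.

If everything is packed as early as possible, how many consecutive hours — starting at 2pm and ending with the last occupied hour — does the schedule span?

7

The precedence chain requires at least 2 distinct hours.
With at most 1 per hour and 7 meetings, at least 7 hours are needed.
7 works (last occupied hour: 8pm): for example Standup -> 7pm; Budget -> 3pm; Demo -> 5pm; Retro -> 6pm; AllHands -> 4pm; DesignReview -> 2pm; Postmortem -> 8pm.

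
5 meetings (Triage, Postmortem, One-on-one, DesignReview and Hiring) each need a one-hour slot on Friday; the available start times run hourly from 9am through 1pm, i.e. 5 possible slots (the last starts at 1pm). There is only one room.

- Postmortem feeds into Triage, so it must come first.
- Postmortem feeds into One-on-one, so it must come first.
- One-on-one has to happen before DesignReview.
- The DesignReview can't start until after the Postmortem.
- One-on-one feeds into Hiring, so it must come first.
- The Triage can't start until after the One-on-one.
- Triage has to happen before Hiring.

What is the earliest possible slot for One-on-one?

Precedence pushes One-on-one to at least 10am; downstream work caps One-on-one at 11am.
One-on-one at 10am is achievable: DesignReview -> 12pm; Hiring -> 1pm; Postmortem -> 9am; Triage -> 11am; One-on-one -> 10am.

10am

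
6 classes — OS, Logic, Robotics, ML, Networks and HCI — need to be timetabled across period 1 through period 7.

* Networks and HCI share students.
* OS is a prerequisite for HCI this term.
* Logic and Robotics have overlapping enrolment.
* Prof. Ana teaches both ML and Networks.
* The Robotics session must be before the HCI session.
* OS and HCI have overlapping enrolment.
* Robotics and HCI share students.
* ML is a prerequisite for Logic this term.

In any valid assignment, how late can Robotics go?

Downstream work caps Robotics at period 6.
Robotics at period 6 is achievable: OS in period 1, Logic in period 2, HCI in period 7, ML in period 1, Robotics in period 6, Networks in period 2.

period 6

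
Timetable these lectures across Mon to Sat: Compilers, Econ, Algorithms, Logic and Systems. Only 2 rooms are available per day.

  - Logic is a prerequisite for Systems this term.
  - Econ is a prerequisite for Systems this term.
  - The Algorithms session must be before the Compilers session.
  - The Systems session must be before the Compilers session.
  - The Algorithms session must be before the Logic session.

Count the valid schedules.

48

Splitting on Compilers: it can be Thu (2), Fri (11), Sat (35). Listing each branch's schedules as (Econ, Algorithms, Logic, Systems):
Compilers=Thu: (Mon,Mon,Tue,Wed) (Tue,Mon,Tue,Wed) — 2.
Compilers=Fri: (Mon,Mon,Tue,Wed) (Mon,Mon,Tue,Thu) (Mon,Mon,Wed,Thu) (Mon,Tue,Wed,Thu) (Tue,Mon,Tue,Wed) (Tue,Mon,Tue,Thu) (Tue,Mon,Wed,Thu) (Tue,Tue,Wed,Thu) (Wed,Mon,Tue,Thu) (Wed,Mon,Wed,Thu) (Wed,Tue,Wed,Thu) — 11.
Compilers=Sat: (Mon,Mon,Tue,Wed) (Mon,Mon,Tue,Thu) (Mon,Mon,Tue,Fri) (Mon,Mon,Wed,Thu) (Mon,Mon,Wed,Fri) (Mon,Mon,Thu,Fri) (Mon,Tue,Wed,Thu) (Mon,Tue,Wed,Fri) (Mon,Tue,Thu,Fri) (Mon,Wed,Thu,Fri) (Tue,Mon,Tue,Wed) (Tue,Mon,Tue,Thu) (Tue,Mon,Tue,Fri) (Tue,Mon,Wed,Thu) (Tue,Mon,Wed,Fri) (Tue,Mon,Thu,Fri) (Tue,Tue,Wed,Thu) (Tue,Tue,Wed,Fri) (Tue,Tue,Thu,Fri) (Tue,Wed,Thu,Fri) (Wed,Mon,Tue,Thu) (Wed,Mon,Tue,Fri) (Wed,Mon,Wed,Thu) (Wed,Mon,Wed,Fri) (Wed,Mon,Thu,Fri) (Wed,Tue,Wed,Thu) (Wed,Tue,Wed,Fri) (Wed,Tue,Thu,Fri) (Wed,Wed,Thu,Fri) (Thu,Mon,Tue,Fri) (Thu,Mon,Wed,Fri) (Thu,Mon,Thu,Fri) (Thu,Tue,Wed,Fri) (Thu,Tue,Thu,Fri) (Thu,Wed,Thu,Fri) — 35.
Summing: 2 + 11 + 35 = 48.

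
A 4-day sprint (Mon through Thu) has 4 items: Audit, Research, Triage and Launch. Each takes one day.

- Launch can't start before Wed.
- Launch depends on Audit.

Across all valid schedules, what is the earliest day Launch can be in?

Wed

Launch is available from Wed.
Launch at Wed is achievable: Audit in Mon, Triage in Mon, Research in Mon, Launch in Wed.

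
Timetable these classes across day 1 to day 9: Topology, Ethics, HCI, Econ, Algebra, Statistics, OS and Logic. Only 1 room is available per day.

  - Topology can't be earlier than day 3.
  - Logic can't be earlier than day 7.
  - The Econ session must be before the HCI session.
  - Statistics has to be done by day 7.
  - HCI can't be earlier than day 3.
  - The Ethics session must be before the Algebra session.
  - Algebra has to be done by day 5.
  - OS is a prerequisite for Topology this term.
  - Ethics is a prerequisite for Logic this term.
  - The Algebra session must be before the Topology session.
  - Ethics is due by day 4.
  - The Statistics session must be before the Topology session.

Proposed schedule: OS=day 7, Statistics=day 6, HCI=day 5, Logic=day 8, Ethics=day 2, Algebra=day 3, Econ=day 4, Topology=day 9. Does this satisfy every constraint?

HCI can't be earlier than day 3 — holds.
The Algebra session must be before the Topology session — holds.
Logic can't be earlier than day 7 — holds.
OS is a prerequisite for Topology this term — holds.
Statistics has to be done by day 7 — holds.
Algebra has to be done by day 5 — holds.
Only 1 room is available per day — holds.
The Statistics session must be before the Topology session — holds.
The Ethics session must be before the Algebra session — holds.
The Econ session must be before the HCI session — holds.
Topology can't be earlier than day 3 — holds.
Ethics is due by day 4 — holds.
Ethics is a prerequisite for Logic this term — holds.

Yes, all constraints hold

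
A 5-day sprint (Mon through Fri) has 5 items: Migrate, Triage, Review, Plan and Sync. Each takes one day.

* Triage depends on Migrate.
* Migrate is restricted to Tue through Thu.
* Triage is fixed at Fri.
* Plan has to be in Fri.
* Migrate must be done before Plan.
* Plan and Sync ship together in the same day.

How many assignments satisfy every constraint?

Splitting on Migrate: it can be Tue (5), Wed (5), Thu (5). Listing each branch's schedules as (Triage, Review, Plan, Sync):
Migrate=Tue: (Fri,Mon,Fri,Fri) (Fri,Tue,Fri,Fri) (Fri,Wed,Fri,Fri) (Fri,Thu,Fri,Fri) (Fri,Fri,Fri,Fri) — 5.
Migrate=Wed: (Fri,Mon,Fri,Fri) (Fri,Tue,Fri,Fri) (Fri,Wed,Fri,Fri) (Fri,Thu,Fri,Fri) (Fri,Fri,Fri,Fri) — 5.
Migrate=Thu: (Fri,Mon,Fri,Fri) (Fri,Tue,Fri,Fri) (Fri,Wed,Fri,Fri) (Fri,Thu,Fri,Fri) (Fri,Fri,Fri,Fri) — 5.
Summing: 5 + 5 + 5 = 15.

15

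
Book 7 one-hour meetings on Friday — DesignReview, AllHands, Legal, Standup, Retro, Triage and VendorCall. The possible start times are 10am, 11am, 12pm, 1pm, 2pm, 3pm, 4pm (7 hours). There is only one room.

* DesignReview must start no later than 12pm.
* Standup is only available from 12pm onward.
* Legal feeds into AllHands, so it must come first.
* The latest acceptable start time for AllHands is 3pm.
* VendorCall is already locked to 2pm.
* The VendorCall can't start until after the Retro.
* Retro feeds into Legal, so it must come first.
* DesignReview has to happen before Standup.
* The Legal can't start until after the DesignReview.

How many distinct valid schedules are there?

16

Splitting on DesignReview: it can be 10am (7), 11am (7), 12pm (2). Listing each branch's schedules as (AllHands, Legal, Standup, Retro, Triage, VendorCall):
DesignReview=10am: (1pm,12pm,3pm,11am,4pm,2pm) (1pm,12pm,4pm,11am,3pm,2pm) (3pm,12pm,1pm,11am,4pm,2pm) (3pm,12pm,4pm,11am,1pm,2pm) (3pm,1pm,12pm,11am,4pm,2pm) (3pm,1pm,4pm,11am,12pm,2pm) (3pm,1pm,4pm,12pm,11am,2pm) — 7.
DesignReview=11am: (1pm,12pm,3pm,10am,4pm,2pm) (1pm,12pm,4pm,10am,3pm,2pm) (3pm,12pm,1pm,10am,4pm,2pm) (3pm,12pm,4pm,10am,1pm,2pm) (3pm,1pm,12pm,10am,4pm,2pm) (3pm,1pm,4pm,10am,12pm,2pm) (3pm,1pm,4pm,12pm,10am,2pm) — 7.
DesignReview=12pm: (3pm,1pm,4pm,10am,11am,2pm) (3pm,1pm,4pm,11am,10am,2pm) — 2.
Summing: 7 + 7 + 2 = 16.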